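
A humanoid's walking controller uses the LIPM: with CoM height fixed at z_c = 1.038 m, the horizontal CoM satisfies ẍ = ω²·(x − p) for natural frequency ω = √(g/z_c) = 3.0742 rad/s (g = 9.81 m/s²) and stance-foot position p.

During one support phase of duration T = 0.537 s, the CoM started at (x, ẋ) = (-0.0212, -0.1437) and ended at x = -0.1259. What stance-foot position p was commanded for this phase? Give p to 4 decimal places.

p = -0.0286

ωT = 3.0742·0.537 = 1.650845; cosh(ωT) = 2.701636, sinh(ωT) = 2.509748
x(T) = p + (x₀−p)·cosh(ωT) + (ẋ₀/ω)·sinh(ωT) ⇒ p·(1 − cosh) = x(T) − x₀·cosh − (ẋ₀/ω)·sinh
numerator   = -0.1259 − (-0.0212)·2.701636 − (-0.1437/3.0742)·2.509748 = 0.048690
denominator = 1 − 2.701636 = -1.701636
p = 0.048690 / -1.701636 = -0.0286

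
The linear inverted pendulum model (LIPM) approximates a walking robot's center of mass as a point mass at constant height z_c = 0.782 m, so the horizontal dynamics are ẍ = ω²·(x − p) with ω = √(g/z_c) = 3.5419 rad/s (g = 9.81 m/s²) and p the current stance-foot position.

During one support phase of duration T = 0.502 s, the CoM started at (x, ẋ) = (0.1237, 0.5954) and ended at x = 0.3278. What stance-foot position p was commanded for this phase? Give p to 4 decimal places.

ωT = 3.5419·0.502 = 1.778034; cosh(ωT) = 3.043589, sinh(ωT) = 2.874619
x(T) = p + (x₀−p)·cosh(ωT) + (ẋ₀/ω)·sinh(ωT) ⇒ p·(1 − cosh) = x(T) − x₀·cosh − (ẋ₀/ω)·sinh
numerator   = 0.3278 − (0.1237)·3.043589 − (0.5954/3.5419)·2.874619 = -0.531921
denominator = 1 − 3.043589 = -2.043589
p = -0.531921 / -2.043589 = 0.2603

p = 0.2603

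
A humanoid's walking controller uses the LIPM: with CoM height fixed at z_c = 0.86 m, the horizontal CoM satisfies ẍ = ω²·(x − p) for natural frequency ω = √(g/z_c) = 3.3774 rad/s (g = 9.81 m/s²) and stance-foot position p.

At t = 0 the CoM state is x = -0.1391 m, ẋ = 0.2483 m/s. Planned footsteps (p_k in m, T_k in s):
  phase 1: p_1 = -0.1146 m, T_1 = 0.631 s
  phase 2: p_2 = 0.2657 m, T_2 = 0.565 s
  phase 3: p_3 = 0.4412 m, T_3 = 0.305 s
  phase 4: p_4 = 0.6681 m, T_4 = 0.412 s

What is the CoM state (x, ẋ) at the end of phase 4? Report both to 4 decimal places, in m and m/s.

phase 1: p=-0.1146, T=0.631, ωT=2.131139, cosh=4.271581, sinh=4.152879; start (x,ẋ)=(-0.139100, 0.248300) → end (x,ẋ)=(0.086058, 0.716998)
phase 2: p=0.2657, T=0.565, ωT=1.908231, cosh=3.444748, sinh=3.296405; start (x,ẋ)=(0.086058, 0.716998) → end (x,ẋ)=(0.346682, 0.469874)
phase 3: p=0.4412, T=0.305, ωT=1.030107, cosh=1.579167, sinh=1.222198; start (x,ẋ)=(0.346682, 0.469874) → end (x,ẋ)=(0.461976, 0.351853)
phase 4: p=0.6681, T=0.412, ωT=1.391489, cosh=2.134768, sinh=1.886064; start (x,ẋ)=(0.461976, 0.351853) → end (x,ẋ)=(0.424562, -0.561880)

x = 0.4246, ẋ = -0.5619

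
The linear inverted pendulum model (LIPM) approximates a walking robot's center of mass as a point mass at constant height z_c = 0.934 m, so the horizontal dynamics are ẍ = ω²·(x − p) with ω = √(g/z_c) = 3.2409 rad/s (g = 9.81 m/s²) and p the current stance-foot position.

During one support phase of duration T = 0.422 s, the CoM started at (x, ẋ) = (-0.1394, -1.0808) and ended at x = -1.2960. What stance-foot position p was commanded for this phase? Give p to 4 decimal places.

p = 0.3599

ωT = 3.2409·0.422 = 1.367660; cosh(ωT) = 2.090427, sinh(ωT) = 1.835725
x(T) = p + (x₀−p)·cosh(ωT) + (ẋ₀/ω)·sinh(ωT) ⇒ p·(1 − cosh) = x(T) − x₀·cosh − (ẋ₀/ω)·sinh
numerator   = -1.2960 − (-0.1394)·2.090427 − (-1.0808/3.2409)·1.835725 = -0.392403
denominator = 1 − 2.090427 = -1.090427
p = -0.392403 / -1.090427 = 0.3599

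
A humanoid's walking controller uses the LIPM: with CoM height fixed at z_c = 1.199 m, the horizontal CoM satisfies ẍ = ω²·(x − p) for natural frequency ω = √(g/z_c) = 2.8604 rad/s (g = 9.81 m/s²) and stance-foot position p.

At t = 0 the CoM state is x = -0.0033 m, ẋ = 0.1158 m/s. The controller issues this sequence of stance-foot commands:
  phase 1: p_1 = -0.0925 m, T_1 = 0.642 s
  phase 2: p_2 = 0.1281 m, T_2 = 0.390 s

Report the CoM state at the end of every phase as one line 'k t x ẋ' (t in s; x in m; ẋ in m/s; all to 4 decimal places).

phase 1: p=-0.0925, T=0.642, ωT=1.836377, cosh=3.216580, sinh=3.057186; start (x,ẋ)=(-0.003300, 0.115800) → end (x,ẋ)=(0.318186, 1.152514)
phase 2: p=0.1281, T=0.390, ωT=1.115556, cosh=1.689499, sinh=1.361766; start (x,ẋ)=(0.318186, 1.152514) → end (x,ẋ)=(0.997933, 2.687591)

1 0.6420 0.3182 1.1525
2 1.0320 0.9979 2.6876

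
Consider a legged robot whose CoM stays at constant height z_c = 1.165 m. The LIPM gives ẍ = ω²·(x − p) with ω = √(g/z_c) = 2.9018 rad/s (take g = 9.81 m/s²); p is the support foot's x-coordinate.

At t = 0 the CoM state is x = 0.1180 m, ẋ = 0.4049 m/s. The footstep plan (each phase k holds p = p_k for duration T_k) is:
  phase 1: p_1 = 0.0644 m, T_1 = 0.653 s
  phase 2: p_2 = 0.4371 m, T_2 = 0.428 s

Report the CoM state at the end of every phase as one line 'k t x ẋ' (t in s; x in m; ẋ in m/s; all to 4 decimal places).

1 0.6530 0.7003 1.8827
2 1.0810 1.9602 4.7430

phase 1: p=0.0644, T=0.653, ωT=1.894875, cosh=3.401028, sinh=3.250691; start (x,ẋ)=(0.118000, 0.404900) → end (x,ẋ)=(0.700277, 1.882677)
phase 2: p=0.4371, T=0.428, ωT=1.241970, cosh=1.875622, sinh=1.586807; start (x,ẋ)=(0.700277, 1.882677) → end (x,ẋ)=(1.960236, 4.743017)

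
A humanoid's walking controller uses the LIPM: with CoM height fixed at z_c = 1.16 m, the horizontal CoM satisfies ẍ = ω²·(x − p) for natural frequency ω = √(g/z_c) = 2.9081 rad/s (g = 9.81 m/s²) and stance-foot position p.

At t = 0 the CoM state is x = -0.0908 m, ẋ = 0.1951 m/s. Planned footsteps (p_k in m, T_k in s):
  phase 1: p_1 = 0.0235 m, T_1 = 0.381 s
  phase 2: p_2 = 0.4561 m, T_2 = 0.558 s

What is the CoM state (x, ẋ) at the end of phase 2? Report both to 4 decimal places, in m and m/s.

x = -1.0507, ẋ = -4.0991

phase 1: p=0.0235, T=0.381, ωT=1.107986, cosh=1.679238, sinh=1.349015; start (x,ẋ)=(-0.090800, 0.195100) → end (x,ẋ)=(-0.077934, -0.120788)
phase 2: p=0.4561, T=0.558, ωT=1.622720, cosh=2.632107, sinh=2.434746; start (x,ẋ)=(-0.077934, -0.120788) → end (x,ẋ)=(-1.050660, -4.099142)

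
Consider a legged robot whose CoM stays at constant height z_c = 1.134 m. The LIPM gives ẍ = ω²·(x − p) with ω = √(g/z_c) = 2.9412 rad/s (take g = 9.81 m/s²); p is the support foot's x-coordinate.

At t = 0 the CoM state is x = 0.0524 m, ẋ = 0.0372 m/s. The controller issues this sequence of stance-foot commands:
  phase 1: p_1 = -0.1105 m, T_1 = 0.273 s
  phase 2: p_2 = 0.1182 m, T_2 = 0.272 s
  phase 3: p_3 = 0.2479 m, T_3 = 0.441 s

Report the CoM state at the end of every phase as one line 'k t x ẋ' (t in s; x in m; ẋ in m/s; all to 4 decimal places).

1 0.2730 0.1191 0.4773
2 0.5450 0.2635 0.6406
3 0.9860 0.6472 1.3369

phase 1: p=-0.1105, T=0.273, ωT=0.802948, cosh=1.340059, sinh=0.892052; start (x,ẋ)=(0.052400, 0.037200) → end (x,ẋ)=(0.119078, 0.477251)
phase 2: p=0.1182, T=0.272, ωT=0.800006, cosh=1.337441, sinh=0.888115; start (x,ẋ)=(0.119078, 0.477251) → end (x,ẋ)=(0.263484, 0.640589)
phase 3: p=0.2479, T=0.441, ωT=1.297069, cosh=1.965945, sinh=1.692613; start (x,ẋ)=(0.263484, 0.640589) → end (x,ẋ)=(0.647185, 1.336944)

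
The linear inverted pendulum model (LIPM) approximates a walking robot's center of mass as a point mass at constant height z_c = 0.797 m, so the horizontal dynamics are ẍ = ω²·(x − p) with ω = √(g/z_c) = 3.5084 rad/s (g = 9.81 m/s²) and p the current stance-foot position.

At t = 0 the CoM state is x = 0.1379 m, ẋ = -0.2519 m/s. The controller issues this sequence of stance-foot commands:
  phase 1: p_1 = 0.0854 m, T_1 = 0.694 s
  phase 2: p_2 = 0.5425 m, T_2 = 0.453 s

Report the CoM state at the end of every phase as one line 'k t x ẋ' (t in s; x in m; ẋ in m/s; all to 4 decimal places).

phase 1: p=0.0854, T=0.694, ωT=2.434830, cosh=5.750743, sinh=5.663130; start (x,ẋ)=(0.137900, -0.251900) → end (x,ẋ)=(-0.019294, -0.405515)
phase 2: p=0.5425, T=0.453, ωT=1.589305, cosh=2.552205, sinh=2.348138; start (x,ẋ)=(-0.019294, -0.405515) → end (x,ẋ)=(-1.162720, -5.663129)

1 0.6940 -0.0193 -0.4055
2 1.1470 -1.1627 -5.6631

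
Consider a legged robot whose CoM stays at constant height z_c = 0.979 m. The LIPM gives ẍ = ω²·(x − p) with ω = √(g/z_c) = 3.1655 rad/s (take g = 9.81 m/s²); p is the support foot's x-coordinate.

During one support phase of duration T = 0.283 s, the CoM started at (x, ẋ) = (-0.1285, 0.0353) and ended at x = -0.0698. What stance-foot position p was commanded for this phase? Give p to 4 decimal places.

p = -0.2388

ωT = 3.1655·0.283 = 0.895836; cosh(ωT) = 1.428825, sinh(ωT) = 1.020559
x(T) = p + (x₀−p)·cosh(ωT) + (ẋ₀/ω)·sinh(ωT) ⇒ p·(1 − cosh) = x(T) − x₀·cosh − (ẋ₀/ω)·sinh
numerator   = -0.0698 − (-0.1285)·1.428825 − (0.0353/3.1655)·1.020559 = 0.102423
denominator = 1 − 1.428825 = -0.428825
p = 0.102423 / -0.428825 = -0.2388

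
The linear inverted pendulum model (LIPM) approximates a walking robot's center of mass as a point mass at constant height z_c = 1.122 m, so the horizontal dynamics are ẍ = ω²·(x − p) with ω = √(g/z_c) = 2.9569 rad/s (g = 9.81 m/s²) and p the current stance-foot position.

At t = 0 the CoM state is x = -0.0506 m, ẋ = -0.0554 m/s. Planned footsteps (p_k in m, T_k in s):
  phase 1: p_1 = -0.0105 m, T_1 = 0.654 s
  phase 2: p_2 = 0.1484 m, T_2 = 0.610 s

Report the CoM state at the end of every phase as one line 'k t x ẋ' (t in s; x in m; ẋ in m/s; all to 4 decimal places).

1 0.6540 -0.2155 -0.5970
2 1.2640 -1.5827 -5.0399

phase 1: p=-0.0105, T=0.654, ωT=1.933813, cosh=3.530212, sinh=3.385616; start (x,ẋ)=(-0.050600, -0.055400) → end (x,ẋ)=(-0.215494, -0.597012)
phase 2: p=0.1484, T=0.610, ωT=1.803709, cosh=3.118407, sinh=2.953720; start (x,ẋ)=(-0.215494, -0.597012) → end (x,ẋ)=(-1.582739, -5.039922)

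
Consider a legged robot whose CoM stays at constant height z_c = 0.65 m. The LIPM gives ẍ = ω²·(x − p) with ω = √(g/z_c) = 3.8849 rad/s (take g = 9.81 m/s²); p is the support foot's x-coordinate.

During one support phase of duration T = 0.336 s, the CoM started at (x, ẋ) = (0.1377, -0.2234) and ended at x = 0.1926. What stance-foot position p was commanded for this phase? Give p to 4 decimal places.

ωT = 3.8849·0.336 = 1.305326; cosh(ωT) = 1.979988, sinh(ωT) = 1.708904
x(T) = p + (x₀−p)·cosh(ωT) + (ẋ₀/ω)·sinh(ωT) ⇒ p·(1 − cosh) = x(T) − x₀·cosh − (ẋ₀/ω)·sinh
numerator   = 0.1926 − (0.1377)·1.979988 − (-0.2234/3.8849)·1.708904 = 0.018226
denominator = 1 − 1.979988 = -0.979988
p = 0.018226 / -0.979988 = -0.0186

p = -0.0186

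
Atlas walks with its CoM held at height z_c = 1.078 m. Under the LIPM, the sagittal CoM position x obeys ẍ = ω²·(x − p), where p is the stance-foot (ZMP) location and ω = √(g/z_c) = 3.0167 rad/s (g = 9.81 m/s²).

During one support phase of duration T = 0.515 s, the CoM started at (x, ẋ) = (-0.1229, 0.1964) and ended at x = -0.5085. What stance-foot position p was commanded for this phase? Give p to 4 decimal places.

ωT = 3.0167·0.515 = 1.553601; cosh(ωT) = 2.469975, sinh(ωT) = 2.258490
x(T) = p + (x₀−p)·cosh(ωT) + (ẋ₀/ω)·sinh(ωT) ⇒ p·(1 − cosh) = x(T) − x₀·cosh − (ẋ₀/ω)·sinh
numerator   = -0.5085 − (-0.1229)·2.469975 − (0.1964/3.0167)·2.258490 = -0.351977
denominator = 1 − 2.469975 = -1.469975
p = -0.351977 / -1.469975 = 0.2394

p = 0.2394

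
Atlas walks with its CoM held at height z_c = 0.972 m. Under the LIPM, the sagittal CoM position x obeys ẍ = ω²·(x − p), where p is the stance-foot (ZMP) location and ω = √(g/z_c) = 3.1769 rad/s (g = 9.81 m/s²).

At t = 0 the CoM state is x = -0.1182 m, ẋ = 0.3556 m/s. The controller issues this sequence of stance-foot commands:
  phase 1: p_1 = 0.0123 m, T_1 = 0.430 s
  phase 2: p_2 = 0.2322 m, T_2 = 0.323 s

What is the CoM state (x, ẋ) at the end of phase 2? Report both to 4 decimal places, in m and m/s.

phase 1: p=0.0123, T=0.430, ωT=1.366067, cosh=2.087506, sinh=1.832398; start (x,ẋ)=(-0.118200, 0.355600) → end (x,ẋ)=(-0.055014, -0.017368)
phase 2: p=0.2322, T=0.323, ωT=1.026139, cosh=1.574330, sinh=1.215941; start (x,ẋ)=(-0.055014, -0.017368) → end (x,ẋ)=(-0.226617, -1.136828)

x = -0.2266, ẋ = -1.1368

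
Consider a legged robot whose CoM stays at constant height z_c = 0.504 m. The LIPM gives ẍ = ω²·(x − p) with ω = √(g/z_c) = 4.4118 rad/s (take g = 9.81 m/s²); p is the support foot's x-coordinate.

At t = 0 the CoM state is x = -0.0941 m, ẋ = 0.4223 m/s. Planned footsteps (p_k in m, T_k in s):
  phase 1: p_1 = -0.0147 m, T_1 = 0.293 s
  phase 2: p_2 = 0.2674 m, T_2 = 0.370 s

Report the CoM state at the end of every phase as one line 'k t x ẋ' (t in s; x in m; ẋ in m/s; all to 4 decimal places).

phase 1: p=-0.0147, T=0.293, ωT=1.292657, cosh=1.958497, sinh=1.683956; start (x,ẋ)=(-0.094100, 0.422300) → end (x,ẋ)=(-0.009015, 0.237188)
phase 2: p=0.2674, T=0.370, ωT=1.632366, cosh=2.655716, sinh=2.460249; start (x,ẋ)=(-0.009015, 0.237188) → end (x,ẋ)=(-0.334412, -2.370343)

1 0.2930 -0.0090 0.2372
2 0.6630 -0.3344 -2.3703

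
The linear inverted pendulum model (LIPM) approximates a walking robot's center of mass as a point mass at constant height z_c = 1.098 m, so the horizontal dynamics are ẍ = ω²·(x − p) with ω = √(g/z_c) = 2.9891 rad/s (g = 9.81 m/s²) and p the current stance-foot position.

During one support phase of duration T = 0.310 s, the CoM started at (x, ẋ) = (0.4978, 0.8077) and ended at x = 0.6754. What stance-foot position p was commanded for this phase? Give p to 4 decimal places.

p = 0.7369

ωT = 2.9891·0.310 = 0.926621; cosh(ωT) = 1.460924, sinh(ωT) = 1.065035
x(T) = p + (x₀−p)·cosh(ωT) + (ẋ₀/ω)·sinh(ωT) ⇒ p·(1 − cosh) = x(T) − x₀·cosh − (ẋ₀/ω)·sinh
numerator   = 0.6754 − (0.4978)·1.460924 − (0.8077/2.9891)·1.065035 = -0.339637
denominator = 1 − 1.460924 = -0.460924
p = -0.339637 / -0.460924 = 0.7369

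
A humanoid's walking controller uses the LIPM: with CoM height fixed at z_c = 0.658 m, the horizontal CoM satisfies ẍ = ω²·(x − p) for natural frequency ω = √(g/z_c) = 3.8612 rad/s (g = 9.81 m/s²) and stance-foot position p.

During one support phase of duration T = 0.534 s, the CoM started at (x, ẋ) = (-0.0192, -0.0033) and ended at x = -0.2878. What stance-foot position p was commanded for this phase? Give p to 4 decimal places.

ωT = 3.8612·0.534 = 2.061881; cosh(ωT) = 3.993977, sinh(ωT) = 3.866763
x(T) = p + (x₀−p)·cosh(ωT) + (ẋ₀/ω)·sinh(ωT) ⇒ p·(1 − cosh) = x(T) − x₀·cosh − (ẋ₀/ω)·sinh
numerator   = -0.2878 − (-0.0192)·3.993977 − (-0.0033/3.8612)·3.866763 = -0.207811
denominator = 1 − 3.993977 = -2.993977
p = -0.207811 / -2.993977 = 0.0694

p = 0.0694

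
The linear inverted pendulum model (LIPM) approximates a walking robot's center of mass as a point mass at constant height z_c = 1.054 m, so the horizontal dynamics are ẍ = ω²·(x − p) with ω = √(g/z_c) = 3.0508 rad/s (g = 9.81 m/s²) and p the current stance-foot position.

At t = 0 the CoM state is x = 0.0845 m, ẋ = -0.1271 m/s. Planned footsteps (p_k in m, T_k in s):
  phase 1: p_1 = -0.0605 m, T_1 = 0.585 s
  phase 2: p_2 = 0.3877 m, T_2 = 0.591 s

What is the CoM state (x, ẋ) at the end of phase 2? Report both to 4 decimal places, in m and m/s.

phase 1: p=-0.0605, T=0.585, ωT=1.784718, cosh=3.062872, sinh=2.895028; start (x,ẋ)=(0.084500, -0.127100) → end (x,ẋ)=(0.263006, 0.891371)
phase 2: p=0.3877, T=0.591, ωT=1.803023, cosh=3.116381, sinh=2.951581; start (x,ẋ)=(0.263006, 0.891371) → end (x,ẋ)=(0.861488, 1.655022)

x = 0.8615, ẋ = 1.6550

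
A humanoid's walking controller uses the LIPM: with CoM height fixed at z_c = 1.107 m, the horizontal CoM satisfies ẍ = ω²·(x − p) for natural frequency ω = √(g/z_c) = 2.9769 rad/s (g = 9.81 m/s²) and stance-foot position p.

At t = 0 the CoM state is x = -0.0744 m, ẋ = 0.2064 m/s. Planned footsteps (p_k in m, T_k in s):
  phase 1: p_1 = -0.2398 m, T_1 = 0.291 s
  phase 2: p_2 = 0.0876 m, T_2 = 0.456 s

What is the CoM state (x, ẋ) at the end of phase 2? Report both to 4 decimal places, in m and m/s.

x = 0.4992, ẋ = 1.4451

phase 1: p=-0.2398, T=0.291, ωT=0.866278, cosh=1.399278, sinh=0.978765; start (x,ẋ)=(-0.074400, 0.206400) → end (x,ẋ)=(0.059502, 0.770734)
phase 2: p=0.0876, T=0.456, ωT=1.357466, cosh=2.071823, sinh=1.814511; start (x,ẋ)=(0.059502, 0.770734) → end (x,ẋ)=(0.499172, 1.445052)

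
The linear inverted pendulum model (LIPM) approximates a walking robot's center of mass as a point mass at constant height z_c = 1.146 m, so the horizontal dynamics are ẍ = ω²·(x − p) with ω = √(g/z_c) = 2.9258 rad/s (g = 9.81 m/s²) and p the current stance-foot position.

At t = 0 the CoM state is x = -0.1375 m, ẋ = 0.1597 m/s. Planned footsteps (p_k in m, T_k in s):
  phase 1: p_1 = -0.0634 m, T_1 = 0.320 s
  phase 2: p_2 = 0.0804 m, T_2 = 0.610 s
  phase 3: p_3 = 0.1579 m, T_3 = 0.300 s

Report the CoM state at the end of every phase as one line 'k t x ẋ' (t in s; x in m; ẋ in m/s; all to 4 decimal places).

1 0.3200 -0.1135 0.0010
2 0.9300 -0.5126 -1.6395
3 1.2300 -1.3453 -4.2642

phase 1: p=-0.0634, T=0.320, ωT=0.936256, cosh=1.471254, sinh=1.079161; start (x,ẋ)=(-0.137500, 0.159700) → end (x,ẋ)=(-0.113516, 0.000995)
phase 2: p=0.0804, T=0.610, ωT=1.784738, cosh=3.062930, sinh=2.895089; start (x,ẋ)=(-0.113516, 0.000995) → end (x,ẋ)=(-0.512565, -1.639505)
phase 3: p=0.1579, T=0.300, ωT=0.877740, cosh=1.410589, sinh=0.994868; start (x,ẋ)=(-0.512565, -1.639505) → end (x,ẋ)=(-1.345337, -4.264248)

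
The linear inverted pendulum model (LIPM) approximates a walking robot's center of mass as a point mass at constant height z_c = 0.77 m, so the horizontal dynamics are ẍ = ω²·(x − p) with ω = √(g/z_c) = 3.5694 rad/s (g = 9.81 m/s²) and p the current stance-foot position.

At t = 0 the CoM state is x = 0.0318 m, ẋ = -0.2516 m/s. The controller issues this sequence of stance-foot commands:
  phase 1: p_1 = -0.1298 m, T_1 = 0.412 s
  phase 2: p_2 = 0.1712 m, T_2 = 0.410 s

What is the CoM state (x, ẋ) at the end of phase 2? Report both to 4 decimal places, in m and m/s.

phase 1: p=-0.1298, T=0.412, ωT=1.470593, cosh=2.290802, sinh=2.061012; start (x,ẋ)=(0.031800, -0.251600) → end (x,ẋ)=(0.095117, 0.612457)
phase 2: p=0.1712, T=0.410, ωT=1.463454, cosh=2.276147, sinh=2.044711; start (x,ẋ)=(0.095117, 0.612457) → end (x,ẋ)=(0.348866, 0.838758)

x = 0.3489, ẋ = 0.8388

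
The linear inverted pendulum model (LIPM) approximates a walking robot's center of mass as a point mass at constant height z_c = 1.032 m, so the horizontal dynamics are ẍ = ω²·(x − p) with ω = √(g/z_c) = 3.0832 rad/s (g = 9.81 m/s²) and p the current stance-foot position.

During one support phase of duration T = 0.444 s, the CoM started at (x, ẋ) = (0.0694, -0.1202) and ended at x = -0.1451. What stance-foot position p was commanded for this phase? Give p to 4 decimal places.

ωT = 3.0832·0.444 = 1.368941; cosh(ωT) = 2.092780, sinh(ωT) = 1.838404
x(T) = p + (x₀−p)·cosh(ωT) + (ẋ₀/ω)·sinh(ωT) ⇒ p·(1 − cosh) = x(T) − x₀·cosh − (ẋ₀/ω)·sinh
numerator   = -0.1451 − (0.0694)·2.092780 − (-0.1202/3.0832)·1.838404 = -0.218668
denominator = 1 − 2.092780 = -1.092780
p = -0.218668 / -1.092780 = 0.2001

p = 0.2001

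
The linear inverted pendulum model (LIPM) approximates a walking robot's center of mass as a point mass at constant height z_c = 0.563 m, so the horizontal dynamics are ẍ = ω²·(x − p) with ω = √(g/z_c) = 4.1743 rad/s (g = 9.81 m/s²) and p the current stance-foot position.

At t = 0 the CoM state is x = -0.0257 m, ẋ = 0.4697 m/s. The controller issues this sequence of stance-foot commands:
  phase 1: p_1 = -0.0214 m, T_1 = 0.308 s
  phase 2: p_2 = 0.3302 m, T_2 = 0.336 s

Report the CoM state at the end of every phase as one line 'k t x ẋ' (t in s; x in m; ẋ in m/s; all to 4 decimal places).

phase 1: p=-0.0214, T=0.308, ωT=1.285684, cosh=1.946802, sinh=1.670341; start (x,ẋ)=(-0.025700, 0.469700) → end (x,ẋ)=(0.158179, 0.884431)
phase 2: p=0.3302, T=0.336, ωT=1.402565, cosh=2.155790, sinh=1.909824; start (x,ẋ)=(0.158179, 0.884431) → end (x,ẋ)=(0.364003, 0.535262)

1 0.3080 0.1582 0.8844
2 0.6440 0.3640 0.5353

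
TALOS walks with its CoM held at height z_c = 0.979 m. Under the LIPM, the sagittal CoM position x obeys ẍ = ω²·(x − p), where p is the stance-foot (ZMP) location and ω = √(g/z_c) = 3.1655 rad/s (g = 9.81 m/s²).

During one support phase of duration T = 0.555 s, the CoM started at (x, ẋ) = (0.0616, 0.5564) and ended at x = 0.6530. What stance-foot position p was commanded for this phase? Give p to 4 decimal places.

p = 0.0125

ωT = 3.1655·0.555 = 1.756853; cosh(ωT) = 2.983379, sinh(ωT) = 2.810792
x(T) = p + (x₀−p)·cosh(ωT) + (ẋ₀/ω)·sinh(ωT) ⇒ p·(1 − cosh) = x(T) − x₀·cosh − (ẋ₀/ω)·sinh
numerator   = 0.6530 − (0.0616)·2.983379 − (0.5564/3.1655)·2.810792 = -0.024829
denominator = 1 − 2.983379 = -1.983379
p = -0.024829 / -1.983379 = 0.0125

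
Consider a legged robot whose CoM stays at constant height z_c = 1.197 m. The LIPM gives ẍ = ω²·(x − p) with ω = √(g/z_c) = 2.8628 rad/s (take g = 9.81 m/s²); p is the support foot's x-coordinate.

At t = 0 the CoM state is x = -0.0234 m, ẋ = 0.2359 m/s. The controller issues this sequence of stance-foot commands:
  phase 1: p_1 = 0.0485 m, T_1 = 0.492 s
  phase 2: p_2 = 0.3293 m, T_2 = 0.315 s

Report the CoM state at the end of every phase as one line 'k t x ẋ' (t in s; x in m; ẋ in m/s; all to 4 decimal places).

phase 1: p=0.0485, T=0.492, ωT=1.408498, cosh=2.167158, sinh=1.922648; start (x,ẋ)=(-0.023400, 0.235900) → end (x,ẋ)=(0.051111, 0.115484)
phase 2: p=0.3293, T=0.315, ωT=0.901782, cosh=1.434918, sinh=1.029072; start (x,ẋ)=(0.051111, 0.115484) → end (x,ẋ)=(-0.028366, -0.653843)

1 0.4920 0.0511 0.1155
2 0.8070 -0.0284 -0.6538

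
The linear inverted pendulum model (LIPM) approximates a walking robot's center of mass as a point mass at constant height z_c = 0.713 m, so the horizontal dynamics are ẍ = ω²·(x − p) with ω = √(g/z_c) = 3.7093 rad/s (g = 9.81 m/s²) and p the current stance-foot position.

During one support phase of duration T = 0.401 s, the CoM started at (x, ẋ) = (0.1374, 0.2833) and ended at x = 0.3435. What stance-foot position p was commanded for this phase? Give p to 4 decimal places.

ωT = 3.7093·0.401 = 1.487429; cosh(ωT) = 2.325828, sinh(ωT) = 2.099875
x(T) = p + (x₀−p)·cosh(ωT) + (ẋ₀/ω)·sinh(ωT) ⇒ p·(1 − cosh) = x(T) − x₀·cosh − (ẋ₀/ω)·sinh
numerator   = 0.3435 − (0.1374)·2.325828 − (0.2833/3.7093)·2.099875 = -0.136448
denominator = 1 − 2.325828 = -1.325828
p = -0.136448 / -1.325828 = 0.1029

p = 0.1029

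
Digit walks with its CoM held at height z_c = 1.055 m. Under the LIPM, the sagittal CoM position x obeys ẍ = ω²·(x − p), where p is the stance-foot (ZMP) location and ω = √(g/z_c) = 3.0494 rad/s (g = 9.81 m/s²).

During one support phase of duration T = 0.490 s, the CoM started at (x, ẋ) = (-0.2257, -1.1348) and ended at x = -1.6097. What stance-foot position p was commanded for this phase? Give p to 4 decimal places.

ωT = 3.0494·0.490 = 1.494206; cosh(ωT) = 2.340112, sinh(ωT) = 2.115685
x(T) = p + (x₀−p)·cosh(ωT) + (ẋ₀/ω)·sinh(ωT) ⇒ p·(1 − cosh) = x(T) − x₀·cosh − (ẋ₀/ω)·sinh
numerator   = -1.6097 − (-0.2257)·2.340112 − (-1.1348/3.0494)·2.115685 = -0.294208
denominator = 1 − 2.340112 = -1.340112
p = -0.294208 / -1.340112 = 0.2195

p = 0.2195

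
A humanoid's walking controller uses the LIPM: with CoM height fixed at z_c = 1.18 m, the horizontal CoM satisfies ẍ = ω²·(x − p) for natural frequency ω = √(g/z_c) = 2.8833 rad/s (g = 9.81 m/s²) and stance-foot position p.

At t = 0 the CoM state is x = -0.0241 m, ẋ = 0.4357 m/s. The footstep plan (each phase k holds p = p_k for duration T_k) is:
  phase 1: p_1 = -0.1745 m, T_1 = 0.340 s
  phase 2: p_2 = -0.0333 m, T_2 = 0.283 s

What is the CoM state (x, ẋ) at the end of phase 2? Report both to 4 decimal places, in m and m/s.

phase 1: p=-0.1745, T=0.340, ωT=0.980322, cosh=1.520252, sinh=1.145062; start (x,ẋ)=(-0.024100, 0.435700) → end (x,ẋ)=(0.227178, 1.158928)
phase 2: p=-0.0333, T=0.283, ωT=0.815974, cosh=1.351793, sinh=0.909584; start (x,ẋ)=(0.227178, 1.158928) → end (x,ẋ)=(0.684415, 2.249762)

x = 0.6844, ẋ = 2.2498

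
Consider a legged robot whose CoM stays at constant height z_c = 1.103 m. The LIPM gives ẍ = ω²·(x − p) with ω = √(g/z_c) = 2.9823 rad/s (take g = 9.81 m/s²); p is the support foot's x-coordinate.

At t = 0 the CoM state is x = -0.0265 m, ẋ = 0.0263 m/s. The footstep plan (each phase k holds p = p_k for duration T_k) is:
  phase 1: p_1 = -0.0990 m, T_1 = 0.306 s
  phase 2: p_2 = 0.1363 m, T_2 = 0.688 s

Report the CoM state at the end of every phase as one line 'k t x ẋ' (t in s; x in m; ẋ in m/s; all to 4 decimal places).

phase 1: p=-0.0990, T=0.306, ωT=0.912584, cosh=1.446118, sinh=1.044632; start (x,ẋ)=(-0.026500, 0.026300) → end (x,ẋ)=(0.015056, 0.263900)
phase 2: p=0.1363, T=0.688, ωT=2.051822, cosh=3.955285, sinh=3.826785; start (x,ẋ)=(0.015056, 0.263900) → end (x,ẋ)=(-0.004628, -0.339914)

1 0.3060 0.0151 0.2639
2 0.9940 -0.0046 -0.3399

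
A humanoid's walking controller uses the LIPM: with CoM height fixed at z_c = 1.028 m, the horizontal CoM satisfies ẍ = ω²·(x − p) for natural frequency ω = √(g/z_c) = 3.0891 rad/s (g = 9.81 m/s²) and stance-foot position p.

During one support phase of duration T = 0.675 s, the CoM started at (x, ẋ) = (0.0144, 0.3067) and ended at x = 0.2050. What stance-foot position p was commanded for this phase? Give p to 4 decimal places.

ωT = 3.0891·0.675 = 2.085143; cosh(ωT) = 4.085014, sinh(ωT) = 3.960724
x(T) = p + (x₀−p)·cosh(ωT) + (ẋ₀/ω)·sinh(ωT) ⇒ p·(1 − cosh) = x(T) − x₀·cosh − (ẋ₀/ω)·sinh
numerator   = 0.2050 − (0.0144)·4.085014 − (0.3067/3.0891)·3.960724 = -0.247063
denominator = 1 − 4.085014 = -3.085014
p = -0.247063 / -3.085014 = 0.0801

p = 0.0801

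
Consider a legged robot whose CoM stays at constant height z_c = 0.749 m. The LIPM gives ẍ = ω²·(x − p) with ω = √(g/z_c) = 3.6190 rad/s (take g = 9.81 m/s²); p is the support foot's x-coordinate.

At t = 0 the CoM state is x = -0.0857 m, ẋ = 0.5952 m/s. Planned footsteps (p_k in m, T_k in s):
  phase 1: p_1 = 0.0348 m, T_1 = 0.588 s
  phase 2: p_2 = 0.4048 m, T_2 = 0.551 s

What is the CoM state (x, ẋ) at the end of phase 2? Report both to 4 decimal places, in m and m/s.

phase 1: p=0.0348, T=0.588, ωT=2.127972, cosh=4.258449, sinh=4.139370; start (x,ẋ)=(-0.085700, 0.595200) → end (x,ẋ)=(0.202440, 0.729493)
phase 2: p=0.4048, T=0.551, ωT=1.994069, cosh=3.740751, sinh=3.604610; start (x,ẋ)=(0.202440, 0.729493) → end (x,ẋ)=(0.374413, 0.089044)

x = 0.3744, ẋ = 0.0890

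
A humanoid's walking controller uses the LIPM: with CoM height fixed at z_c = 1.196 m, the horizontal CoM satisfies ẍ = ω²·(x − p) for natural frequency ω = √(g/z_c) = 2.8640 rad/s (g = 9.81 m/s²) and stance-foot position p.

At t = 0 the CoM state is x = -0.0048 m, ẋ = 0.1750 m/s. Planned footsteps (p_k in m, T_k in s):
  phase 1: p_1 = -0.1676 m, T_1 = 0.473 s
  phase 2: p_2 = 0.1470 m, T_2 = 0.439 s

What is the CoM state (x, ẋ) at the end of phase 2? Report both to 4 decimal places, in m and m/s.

phase 1: p=-0.1676, T=0.473, ωT=1.354672, cosh=2.066761, sinh=1.808729; start (x,ẋ)=(-0.004800, 0.175000) → end (x,ẋ)=(0.279388, 1.205020)
phase 2: p=0.1470, T=0.439, ωT=1.257296, cosh=1.900162, sinh=1.615740; start (x,ẋ)=(0.279388, 1.205020) → end (x,ẋ)=(1.078376, 2.902355)

x = 1.0784, ẋ = 2.9024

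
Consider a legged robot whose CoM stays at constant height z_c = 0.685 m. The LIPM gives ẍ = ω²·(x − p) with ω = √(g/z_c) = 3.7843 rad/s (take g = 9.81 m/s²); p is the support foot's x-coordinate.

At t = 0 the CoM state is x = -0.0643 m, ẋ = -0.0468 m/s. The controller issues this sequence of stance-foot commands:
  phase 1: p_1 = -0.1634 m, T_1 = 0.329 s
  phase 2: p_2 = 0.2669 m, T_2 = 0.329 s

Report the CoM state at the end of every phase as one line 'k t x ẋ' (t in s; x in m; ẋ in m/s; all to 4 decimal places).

phase 1: p=-0.1634, T=0.329, ωT=1.245035, cosh=1.880493, sinh=1.592562; start (x,ẋ)=(-0.064300, -0.046800) → end (x,ẋ)=(0.003262, 0.509242)
phase 2: p=0.2669, T=0.329, ωT=1.245035, cosh=1.880493, sinh=1.592562; start (x,ẋ)=(0.003262, 0.509242) → end (x,ẋ)=(-0.014563, -0.631250)

1 0.3290 0.0033 0.5092
2 0.6580 -0.0146 -0.6313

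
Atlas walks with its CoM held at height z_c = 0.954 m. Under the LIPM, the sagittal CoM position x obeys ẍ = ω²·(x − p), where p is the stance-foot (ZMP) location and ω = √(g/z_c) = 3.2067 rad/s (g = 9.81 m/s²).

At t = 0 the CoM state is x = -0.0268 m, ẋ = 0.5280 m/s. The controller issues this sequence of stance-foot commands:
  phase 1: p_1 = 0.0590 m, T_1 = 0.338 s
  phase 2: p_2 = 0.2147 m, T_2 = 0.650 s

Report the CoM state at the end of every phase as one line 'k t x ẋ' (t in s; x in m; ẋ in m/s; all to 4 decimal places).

1 0.3380 0.1332 0.5096
2 0.9880 0.5109 1.0457

phase 1: p=0.0590, T=0.338, ωT=1.083865, cosh=1.647184, sinh=1.308898; start (x,ẋ)=(-0.026800, 0.528000) → end (x,ẋ)=(0.133189, 0.509589)
phase 2: p=0.2147, T=0.650, ωT=2.084355, cosh=4.081896, sinh=3.957509; start (x,ẋ)=(0.133189, 0.509589) → end (x,ẋ)=(0.510882, 1.045667)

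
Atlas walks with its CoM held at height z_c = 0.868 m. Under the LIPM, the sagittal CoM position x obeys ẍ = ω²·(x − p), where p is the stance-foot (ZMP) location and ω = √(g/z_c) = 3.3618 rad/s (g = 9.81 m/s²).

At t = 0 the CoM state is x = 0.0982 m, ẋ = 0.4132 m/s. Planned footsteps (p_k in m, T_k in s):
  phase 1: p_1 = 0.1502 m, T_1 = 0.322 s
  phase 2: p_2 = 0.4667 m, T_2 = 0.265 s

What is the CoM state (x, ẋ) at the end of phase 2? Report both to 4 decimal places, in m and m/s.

phase 1: p=0.1502, T=0.322, ωT=1.082500, cosh=1.645399, sinh=1.306651; start (x,ẋ)=(0.098200, 0.413200) → end (x,ẋ)=(0.225240, 0.451458)
phase 2: p=0.4667, T=0.265, ωT=0.890877, cosh=1.423781, sinh=1.013485; start (x,ẋ)=(0.225240, 0.451458) → end (x,ẋ)=(0.259016, -0.179908)

x = 0.2590, ẋ = -0.1799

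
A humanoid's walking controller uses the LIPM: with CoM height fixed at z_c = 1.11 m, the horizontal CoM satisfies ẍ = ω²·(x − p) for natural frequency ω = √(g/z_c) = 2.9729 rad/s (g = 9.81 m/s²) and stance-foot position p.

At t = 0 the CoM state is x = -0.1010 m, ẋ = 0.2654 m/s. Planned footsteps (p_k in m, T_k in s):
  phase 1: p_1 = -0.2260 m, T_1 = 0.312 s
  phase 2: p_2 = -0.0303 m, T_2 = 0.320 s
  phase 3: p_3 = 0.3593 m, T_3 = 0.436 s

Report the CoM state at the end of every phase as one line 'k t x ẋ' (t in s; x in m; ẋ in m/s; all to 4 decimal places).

1 0.3120 0.0519 0.7843
2 0.6320 0.3826 1.4360
3 1.0680 1.2219 2.9382

phase 1: p=-0.2260, T=0.312, ωT=0.927545, cosh=1.461909, sinh=1.066385; start (x,ẋ)=(-0.101000, 0.265400) → end (x,ẋ)=(0.051938, 0.784273)
phase 2: p=-0.0303, T=0.320, ωT=0.951328, cosh=1.487687, sinh=1.101459; start (x,ẋ)=(0.051938, 0.784273) → end (x,ẋ)=(0.382617, 1.436043)
phase 3: p=0.3593, T=0.436, ωT=1.296184, cosh=1.964448, sinh=1.690875; start (x,ẋ)=(0.382617, 1.436043) → end (x,ẋ)=(1.221874, 2.938245)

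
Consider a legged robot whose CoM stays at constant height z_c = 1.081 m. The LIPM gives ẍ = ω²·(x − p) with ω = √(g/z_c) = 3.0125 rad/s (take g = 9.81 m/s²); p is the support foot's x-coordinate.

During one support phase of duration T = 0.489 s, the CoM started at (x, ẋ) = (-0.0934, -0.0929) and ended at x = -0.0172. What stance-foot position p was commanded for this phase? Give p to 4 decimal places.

ωT = 3.0125·0.489 = 1.473113; cosh(ωT) = 2.296002, sinh(ωT) = 2.066791
x(T) = p + (x₀−p)·cosh(ωT) + (ẋ₀/ω)·sinh(ωT) ⇒ p·(1 − cosh) = x(T) − x₀·cosh − (ẋ₀/ω)·sinh
numerator   = -0.0172 − (-0.0934)·2.296002 − (-0.0929/3.0125)·2.066791 = 0.260983
denominator = 1 − 2.296002 = -1.296002
p = 0.260983 / -1.296002 = -0.2014

p = -0.2014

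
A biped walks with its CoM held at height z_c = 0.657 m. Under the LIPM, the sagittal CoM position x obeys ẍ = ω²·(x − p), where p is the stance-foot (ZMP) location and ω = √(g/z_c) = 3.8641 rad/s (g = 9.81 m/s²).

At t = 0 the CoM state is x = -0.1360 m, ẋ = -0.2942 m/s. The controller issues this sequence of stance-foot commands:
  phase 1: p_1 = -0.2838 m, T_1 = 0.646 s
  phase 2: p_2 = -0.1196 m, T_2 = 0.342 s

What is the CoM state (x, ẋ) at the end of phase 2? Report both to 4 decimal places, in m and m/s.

phase 1: p=-0.2838, T=0.646, ωT=2.496209, cosh=6.109395, sinh=6.026998; start (x,ẋ)=(-0.136000, -0.294200) → end (x,ẋ)=(0.160293, 1.644719)
phase 2: p=-0.1196, T=0.342, ωT=1.321522, cosh=2.007926, sinh=1.741197; start (x,ẋ)=(0.160293, 1.644719) → end (x,ẋ)=(1.183528, 5.185637)

x = 1.1835, ẋ = 5.1856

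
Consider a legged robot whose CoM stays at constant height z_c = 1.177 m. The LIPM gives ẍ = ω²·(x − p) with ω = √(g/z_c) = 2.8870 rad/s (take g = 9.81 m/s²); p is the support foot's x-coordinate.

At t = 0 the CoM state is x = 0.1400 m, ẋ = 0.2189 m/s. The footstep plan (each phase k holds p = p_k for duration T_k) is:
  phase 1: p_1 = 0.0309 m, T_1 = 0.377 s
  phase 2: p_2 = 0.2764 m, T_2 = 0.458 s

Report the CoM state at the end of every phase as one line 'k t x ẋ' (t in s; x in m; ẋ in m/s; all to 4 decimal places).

phase 1: p=0.0309, T=0.377, ωT=1.088399, cosh=1.653136, sinh=1.316380; start (x,ẋ)=(0.140000, 0.218900) → end (x,ẋ)=(0.311069, 0.776494)
phase 2: p=0.2764, T=0.458, ωT=1.322246, cosh=2.009187, sinh=1.742651; start (x,ẋ)=(0.311069, 0.776494) → end (x,ẋ)=(0.814763, 1.734540)

1 0.3770 0.3111 0.7765
2 0.8350 0.8148 1.7345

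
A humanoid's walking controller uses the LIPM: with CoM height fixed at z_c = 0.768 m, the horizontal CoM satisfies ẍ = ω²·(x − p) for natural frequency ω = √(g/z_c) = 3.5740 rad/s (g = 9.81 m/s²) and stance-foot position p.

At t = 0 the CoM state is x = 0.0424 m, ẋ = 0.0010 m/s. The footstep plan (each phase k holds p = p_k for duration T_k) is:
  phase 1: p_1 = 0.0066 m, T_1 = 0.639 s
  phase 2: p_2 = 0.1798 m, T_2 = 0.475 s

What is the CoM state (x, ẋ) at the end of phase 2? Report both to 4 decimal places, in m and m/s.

x = 0.6582, ẋ = 1.8207

phase 1: p=0.0066, T=0.639, ωT=2.283786, cosh=4.957831, sinh=4.855934; start (x,ẋ)=(0.042400, 0.001000) → end (x,ẋ)=(0.185449, 0.626271)
phase 2: p=0.1798, T=0.475, ωT=1.697650, cosh=2.822106, sinh=2.638993; start (x,ẋ)=(0.185449, 0.626271) → end (x,ẋ)=(0.658172, 1.820683)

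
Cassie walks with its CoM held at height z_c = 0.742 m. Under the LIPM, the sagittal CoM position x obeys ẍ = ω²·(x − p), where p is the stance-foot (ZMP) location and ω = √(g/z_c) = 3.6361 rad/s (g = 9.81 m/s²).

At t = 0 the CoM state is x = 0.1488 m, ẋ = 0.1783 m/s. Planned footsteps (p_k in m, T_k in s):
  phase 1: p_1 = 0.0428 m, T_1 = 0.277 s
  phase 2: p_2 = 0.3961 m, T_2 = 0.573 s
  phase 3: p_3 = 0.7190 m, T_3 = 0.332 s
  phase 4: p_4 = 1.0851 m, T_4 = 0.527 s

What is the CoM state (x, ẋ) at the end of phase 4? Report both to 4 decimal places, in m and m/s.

x = 2.6334, ẋ = 5.8838

phase 1: p=0.0428, T=0.277, ωT=1.007200, cosh=1.551582, sinh=1.186341; start (x,ẋ)=(0.148800, 0.178300) → end (x,ẋ)=(0.265441, 0.733895)
phase 2: p=0.3961, T=0.573, ωT=2.083485, cosh=4.078456, sinh=3.953960; start (x,ẋ)=(0.265441, 0.733895) → end (x,ẋ)=(0.661264, 1.114675)
phase 3: p=0.7190, T=0.332, ωT=1.207185, cosh=1.821548, sinh=1.522510; start (x,ẋ)=(0.661264, 1.114675) → end (x,ẋ)=(1.080568, 1.710808)
phase 4: p=1.0851, T=0.527, ωT=1.916225, cosh=3.471209, sinh=3.324047; start (x,ẋ)=(1.080568, 1.710808) → end (x,ẋ)=(2.633355, 5.883800)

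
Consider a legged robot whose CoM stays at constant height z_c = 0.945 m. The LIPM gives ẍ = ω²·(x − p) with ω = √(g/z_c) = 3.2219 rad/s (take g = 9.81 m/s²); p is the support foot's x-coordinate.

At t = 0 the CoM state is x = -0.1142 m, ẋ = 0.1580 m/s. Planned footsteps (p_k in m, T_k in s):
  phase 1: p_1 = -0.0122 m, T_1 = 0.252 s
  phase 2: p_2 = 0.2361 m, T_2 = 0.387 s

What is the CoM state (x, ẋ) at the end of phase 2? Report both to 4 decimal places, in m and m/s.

phase 1: p=-0.0122, T=0.252, ωT=0.811919, cosh=1.348115, sinh=0.904110; start (x,ẋ)=(-0.114200, 0.158000) → end (x,ẋ)=(-0.105371, -0.084119)
phase 2: p=0.2361, T=0.387, ωT=1.246875, cosh=1.883428, sinh=1.596026; start (x,ẋ)=(-0.105371, -0.084119) → end (x,ẋ)=(-0.448705, -1.914355)

x = -0.4487, ẋ = -1.9144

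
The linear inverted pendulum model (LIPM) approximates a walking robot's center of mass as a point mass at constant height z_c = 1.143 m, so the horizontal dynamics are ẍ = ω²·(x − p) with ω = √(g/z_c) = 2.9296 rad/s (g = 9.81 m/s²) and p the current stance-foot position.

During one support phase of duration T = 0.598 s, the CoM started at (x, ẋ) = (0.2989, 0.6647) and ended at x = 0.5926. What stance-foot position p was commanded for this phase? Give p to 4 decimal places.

p = 0.4719

ωT = 2.9296·0.598 = 1.751901; cosh(ωT) = 2.969498, sinh(ωT) = 2.796054
x(T) = p + (x₀−p)·cosh(ωT) + (ẋ₀/ω)·sinh(ωT) ⇒ p·(1 − cosh) = x(T) − x₀·cosh − (ẋ₀/ω)·sinh
numerator   = 0.5926 − (0.2989)·2.969498 − (0.6647/2.9296)·2.796054 = -0.929382
denominator = 1 − 2.969498 = -1.969498
p = -0.929382 / -1.969498 = 0.4719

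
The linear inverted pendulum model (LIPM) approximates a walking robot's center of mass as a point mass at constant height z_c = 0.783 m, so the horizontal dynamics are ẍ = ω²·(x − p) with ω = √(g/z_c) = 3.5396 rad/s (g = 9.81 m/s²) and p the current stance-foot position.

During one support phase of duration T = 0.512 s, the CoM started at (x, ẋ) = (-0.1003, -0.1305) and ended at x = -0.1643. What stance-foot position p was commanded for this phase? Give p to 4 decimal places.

p = -0.1217

ωT = 3.5396·0.512 = 1.812275; cosh(ωT) = 3.143824, sinh(ωT) = 2.980542
x(T) = p + (x₀−p)·cosh(ωT) + (ẋ₀/ω)·sinh(ωT) ⇒ p·(1 − cosh) = x(T) − x₀·cosh − (ẋ₀/ω)·sinh
numerator   = -0.1643 − (-0.1003)·3.143824 − (-0.1305/3.5396)·2.980542 = 0.260914
denominator = 1 − 3.143824 = -2.143824
p = 0.260914 / -2.143824 = -0.1217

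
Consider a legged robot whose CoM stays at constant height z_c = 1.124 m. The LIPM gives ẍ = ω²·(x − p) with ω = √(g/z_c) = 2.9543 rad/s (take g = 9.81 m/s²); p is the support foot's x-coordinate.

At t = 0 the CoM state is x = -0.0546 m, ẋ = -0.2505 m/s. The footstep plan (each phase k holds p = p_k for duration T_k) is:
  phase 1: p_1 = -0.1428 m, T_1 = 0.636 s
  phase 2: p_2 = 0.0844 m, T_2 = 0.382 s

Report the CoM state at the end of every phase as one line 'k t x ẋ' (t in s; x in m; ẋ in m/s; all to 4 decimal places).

phase 1: p=-0.1428, T=0.636, ωT=1.878935, cosh=3.349640, sinh=3.196888; start (x,ẋ)=(-0.054600, -0.250500) → end (x,ẋ)=(-0.118431, -0.006074)
phase 2: p=0.0844, T=0.382, ωT=1.128543, cosh=1.707326, sinh=1.383822; start (x,ẋ)=(-0.118431, -0.006074) → end (x,ẋ)=(-0.264744, -0.839590)

1 0.6360 -0.1184 -0.0061
2 1.0180 -0.2647 -0.8396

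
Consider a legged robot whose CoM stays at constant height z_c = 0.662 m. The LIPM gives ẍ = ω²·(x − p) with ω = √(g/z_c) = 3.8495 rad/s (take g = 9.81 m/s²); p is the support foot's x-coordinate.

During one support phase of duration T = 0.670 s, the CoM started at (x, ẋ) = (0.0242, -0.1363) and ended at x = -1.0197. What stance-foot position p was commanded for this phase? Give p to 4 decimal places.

ωT = 3.8495·0.670 = 2.579165; cosh(ωT) = 6.630980, sinh(ωT) = 6.555143
x(T) = p + (x₀−p)·cosh(ωT) + (ẋ₀/ω)·sinh(ωT) ⇒ p·(1 − cosh) = x(T) − x₀·cosh − (ẋ₀/ω)·sinh
numerator   = -1.0197 − (0.0242)·6.630980 − (-0.1363/3.8495)·6.555143 = -0.948070
denominator = 1 − 6.630980 = -5.630980
p = -0.948070 / -5.630980 = 0.1684

p = 0.1684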